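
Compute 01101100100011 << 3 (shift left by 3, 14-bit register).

Original: 01101100100011 (decimal 6947)
Shift left by 3 positions
Append 3 zeros on the right and drop the 3 high bits that overflow the 14-bit width
Result: 01100100011000 (decimal 6424)
Equivalent: 6947 << 3 = 6947 × 2^3 = 55576, truncated to 14 bits = 6424



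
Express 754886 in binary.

Using repeated division by 2:
754886 ÷ 2 = 377443 remainder 0
377443 ÷ 2 = 188721 remainder 1
188721 ÷ 2 = 94360 remainder 1
94360 ÷ 2 = 47180 remainder 0
47180 ÷ 2 = 23590 remainder 0
23590 ÷ 2 = 11795 remainder 0
11795 ÷ 2 = 5897 remainder 1
5897 ÷ 2 = 2948 remainder 1
2948 ÷ 2 = 1474 remainder 0
1474 ÷ 2 = 737 remainder 0
737 ÷ 2 = 368 remainder 1
368 ÷ 2 = 184 remainder 0
184 ÷ 2 = 92 remainder 0
92 ÷ 2 = 46 remainder 0
46 ÷ 2 = 23 remainder 0
23 ÷ 2 = 11 remainder 1
11 ÷ 2 = 5 remainder 1
5 ÷ 2 = 2 remainder 1
2 ÷ 2 = 1 remainder 0
1 ÷ 2 = 0 remainder 1
Reading remainders bottom to top: 10111000010011000110



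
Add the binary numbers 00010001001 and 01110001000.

Add column by column from the right: bit + bit + carry-in; write the sum mod 2, carry 1 when the sum is 2 or 3.
carry:  11100010000
        00010001001
+       01110001000
-------------------
       010000010001
(the carry out of the leftmost column, 0, becomes the leading bit)
Decimal check:
  00010001001 = 128 + 8 + 1 = 137
  01110001000 = 512 + 256 + 128 + 8 = 904
  137 + 904 = 1041, and 010000010001 = 1024 + 16 + 1 = 1041 ✓



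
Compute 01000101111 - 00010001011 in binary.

Method 1 - Direct subtraction (column by column from the right: bit − bit − borrow-in; if negative, add 2 and borrow 1 from the next column):
borrow: 01100000000
        01000101111
-       00010001011
-------------------
        00110100100

Method 2 - Add two's complement:
Two's complement of 00010001011: invert → 11101110100, add 1 → 11101110101
  01000101111
+ 11101110101
-------------
 100110100100  (end carry out of the top bit = 1)
Discarding the end carry: 00110100100
Decimal check:
  01000101111 = 512 + 32 + 8 + 4 + 2 + 1 = 559
  00010001011 = 128 + 8 + 2 + 1 = 139
  559 - 139 = 420, and 00110100100 = 256 + 128 + 32 + 4 = 420 ✓



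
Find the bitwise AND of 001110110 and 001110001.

AND: 1 only when both bits are 1
  001110110
& 001110001
-----------
  001110000
Decimal: 118 & 113 = 112



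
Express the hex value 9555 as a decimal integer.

Expand by place value (powers of 16):
9555 = 9 × 16^3 + 5 × 16^2 + 5 × 16^1 + 5 × 16^0
= 9 × 4096 + 5 × 256 + 5 × 16 + 5 × 1
= 36864 + 1280 + 80 + 5
= 38229



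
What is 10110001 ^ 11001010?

XOR: 1 when bits differ
  10110001
^ 11001010
----------
  01111011
Decimal: 177 ^ 202 = 123



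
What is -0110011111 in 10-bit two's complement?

Original: 0110011111
Step 1 - Invert all bits: 1001100000
Step 2 - Add 1: 1001100001
Verification: 0110011111 + 1001100001 = 10000000000; discarding the end carry (carry out of the top bit) leaves the 10-bit value 0000000000, as required for x + (-x)



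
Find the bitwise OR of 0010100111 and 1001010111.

OR: 1 when either bit is 1
  0010100111
| 1001010111
------------
  1011110111
Decimal: 167 | 599 = 759



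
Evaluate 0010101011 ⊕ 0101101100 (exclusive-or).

XOR: 1 when bits differ
  0010101011
^ 0101101100
------------
  0111000111
Decimal: 171 ^ 364 = 455



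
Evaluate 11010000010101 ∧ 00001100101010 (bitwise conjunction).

AND: 1 only when both bits are 1
  11010000010101
& 00001100101010
----------------
  00000000000000
Decimal: 13333 & 810 = 0



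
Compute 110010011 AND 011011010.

AND: 1 only when both bits are 1
  110010011
& 011011010
-----------
  010010010
Decimal: 403 & 218 = 146



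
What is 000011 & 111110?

AND: 1 only when both bits are 1
  000011
& 111110
--------
  000010
Decimal: 3 & 62 = 2



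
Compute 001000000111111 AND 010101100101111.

AND: 1 only when both bits are 1
  001000000111111
& 010101100101111
-----------------
  000000000101111
Decimal: 4159 & 11055 = 47



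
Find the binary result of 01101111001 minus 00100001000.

Method 1 - Direct subtraction (column by column from the right: bit − bit − borrow-in; if negative, add 2 and borrow 1 from the next column):
borrow: 00000000000
        01101111001
-       00100001000
-------------------
        01001110001

Method 2 - Add two's complement:
Two's complement of 00100001000: invert → 11011110111, add 1 → 11011111000
  01101111001
+ 11011111000
-------------
 101001110001  (end carry out of the top bit = 1)
Discarding the end carry: 01001110001
Decimal check:
  01101111001 = 512 + 256 + 64 + 32 + 16 + 8 + 1 = 889
  00100001000 = 256 + 8 = 264
  889 - 264 = 625, and 01001110001 = 512 + 64 + 32 + 16 + 1 = 625 ✓



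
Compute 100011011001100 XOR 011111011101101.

XOR: 1 when bits differ
  100011011001100
^ 011111011101101
-----------------
  111100000100001
Decimal: 18124 ^ 16109 = 30753



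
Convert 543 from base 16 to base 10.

Expand by place value (powers of 16):
543 = 5 × 16^2 + 4 × 16^1 + 3 × 16^0
= 5 × 256 + 4 × 16 + 3 × 1
= 1280 + 64 + 3
= 1347



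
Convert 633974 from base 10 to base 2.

Using repeated division by 2:
633974 ÷ 2 = 316987 remainder 0
316987 ÷ 2 = 158493 remainder 1
158493 ÷ 2 = 79246 remainder 1
79246 ÷ 2 = 39623 remainder 0
39623 ÷ 2 = 19811 remainder 1
19811 ÷ 2 = 9905 remainder 1
9905 ÷ 2 = 4952 remainder 1
4952 ÷ 2 = 2476 remainder 0
2476 ÷ 2 = 1238 remainder 0
1238 ÷ 2 = 619 remainder 0
619 ÷ 2 = 309 remainder 1
309 ÷ 2 = 154 remainder 1
154 ÷ 2 = 77 remainder 0
77 ÷ 2 = 38 remainder 1
38 ÷ 2 = 19 remainder 0
19 ÷ 2 = 9 remainder 1
9 ÷ 2 = 4 remainder 1
4 ÷ 2 = 2 remainder 0
2 ÷ 2 = 1 remainder 0
1 ÷ 2 = 0 remainder 1
Reading remainders bottom to top: 10011010110001110110



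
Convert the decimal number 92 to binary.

Using repeated division by 2:
92 ÷ 2 = 46 remainder 0
46 ÷ 2 = 23 remainder 0
23 ÷ 2 = 11 remainder 1
11 ÷ 2 = 5 remainder 1
5 ÷ 2 = 2 remainder 1
2 ÷ 2 = 1 remainder 0
1 ÷ 2 = 0 remainder 1
Reading remainders bottom to top: 1011100



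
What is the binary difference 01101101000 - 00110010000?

Method 1 - Direct subtraction (column by column from the right: bit − bit − borrow-in; if negative, add 2 and borrow 1 from the next column):
borrow: 01100100000
        01101101000
-       00110010000
-------------------
        00111011000

Method 2 - Add two's complement:
Two's complement of 00110010000: invert → 11001101111, add 1 → 11001110000
  01101101000
+ 11001110000
-------------
 100111011000  (end carry out of the top bit = 1)
Discarding the end carry: 00111011000
Decimal check:
  01101101000 = 512 + 256 + 64 + 32 + 8 = 872
  00110010000 = 256 + 128 + 16 = 400
  872 - 400 = 472, and 00111011000 = 256 + 128 + 64 + 16 + 8 = 472 ✓



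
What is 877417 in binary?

Using repeated division by 2:
877417 ÷ 2 = 438708 remainder 1
438708 ÷ 2 = 219354 remainder 0
219354 ÷ 2 = 109677 remainder 0
109677 ÷ 2 = 54838 remainder 1
54838 ÷ 2 = 27419 remainder 0
27419 ÷ 2 = 13709 remainder 1
13709 ÷ 2 = 6854 remainder 1
6854 ÷ 2 = 3427 remainder 0
3427 ÷ 2 = 1713 remainder 1
1713 ÷ 2 = 856 remainder 1
856 ÷ 2 = 428 remainder 0
428 ÷ 2 = 214 remainder 0
214 ÷ 2 = 107 remainder 0
107 ÷ 2 = 53 remainder 1
53 ÷ 2 = 26 remainder 1
26 ÷ 2 = 13 remainder 0
13 ÷ 2 = 6 remainder 1
6 ÷ 2 = 3 remainder 0
3 ÷ 2 = 1 remainder 1
1 ÷ 2 = 0 remainder 1
Reading remainders bottom to top: 11010110001101101001



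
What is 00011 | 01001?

OR: 1 when either bit is 1
  00011
| 01001
-------
  01011
Decimal: 3 | 9 = 11



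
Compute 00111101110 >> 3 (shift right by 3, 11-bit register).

Original: 00111101110 (decimal 494)
Shift right by 3 positions
Drop the 3 low bits; fill with zeros on the left
Result: 00000111101 (decimal 61)
Equivalent: 494 >> 3 = 494 ÷ 2^3 = 61



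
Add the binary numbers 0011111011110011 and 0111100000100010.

Add column by column from the right: bit + bit + carry-in; write the sum mod 2, carry 1 when the sum is 2 or 3.
carry:  1111000111000100
        0011111011110011
+       0111100000100010
------------------------
       01011011100010101
(the carry out of the leftmost column, 0, becomes the leading bit)
Decimal check:
  0011111011110011 = 8192 + 4096 + 2048 + 1024 + 512 + 128 + 64 + 32 + 16 + 2 + 1 = 16115
  0111100000100010 = 16384 + 8192 + 4096 + 2048 + 32 + 2 = 30754
  16115 + 30754 = 46869, and 01011011100010101 = 32768 + 8192 + 4096 + 1024 + 512 + 256 + 16 + 4 + 1 = 46869 ✓



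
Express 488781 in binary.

Using repeated division by 2:
488781 ÷ 2 = 244390 remainder 1
244390 ÷ 2 = 122195 remainder 0
122195 ÷ 2 = 61097 remainder 1
61097 ÷ 2 = 30548 remainder 1
30548 ÷ 2 = 15274 remainder 0
15274 ÷ 2 = 7637 remainder 0
7637 ÷ 2 = 3818 remainder 1
3818 ÷ 2 = 1909 remainder 0
1909 ÷ 2 = 954 remainder 1
954 ÷ 2 = 477 remainder 0
477 ÷ 2 = 238 remainder 1
238 ÷ 2 = 119 remainder 0
119 ÷ 2 = 59 remainder 1
59 ÷ 2 = 29 remainder 1
29 ÷ 2 = 14 remainder 1
14 ÷ 2 = 7 remainder 0
7 ÷ 2 = 3 remainder 1
3 ÷ 2 = 1 remainder 1
1 ÷ 2 = 0 remainder 1
Reading remainders bottom to top: 1110111010101001101



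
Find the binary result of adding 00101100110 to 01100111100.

Add column by column from the right: bit + bit + carry-in; write the sum mod 2, carry 1 when the sum is 2 or 3.
carry:  11011111000
        00101100110
+       01100111100
-------------------
       010010100010
(the carry out of the leftmost column, 0, becomes the leading bit)
Decimal check:
  00101100110 = 256 + 64 + 32 + 4 + 2 = 358
  01100111100 = 512 + 256 + 32 + 16 + 8 + 4 = 828
  358 + 828 = 1186, and 010010100010 = 1024 + 128 + 32 + 2 = 1186 ✓



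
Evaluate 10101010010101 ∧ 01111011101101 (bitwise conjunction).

AND: 1 only when both bits are 1
  10101010010101
& 01111011101101
----------------
  00101010000101
Decimal: 10901 & 7917 = 2693



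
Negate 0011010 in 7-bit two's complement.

Original: 0011010
Step 1 - Invert all bits: 1100101
Step 2 - Add 1: 1100110
Verification: 0011010 + 1100110 = 10000000; discarding the end carry (carry out of the top bit) leaves the 7-bit value 0000000, as required for x + (-x)



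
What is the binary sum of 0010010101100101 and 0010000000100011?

Add column by column from the right: bit + bit + carry-in; write the sum mod 2, carry 1 when the sum is 2 or 3.
carry:  0100000011001110
        0010010101100101
+       0010000000100011
------------------------
       00100010110001000
(the carry out of the leftmost column, 0, becomes the leading bit)
Decimal check:
  0010010101100101 = 8192 + 1024 + 256 + 64 + 32 + 4 + 1 = 9573
  0010000000100011 = 8192 + 32 + 2 + 1 = 8227
  9573 + 8227 = 17800, and 00100010110001000 = 16384 + 1024 + 256 + 128 + 8 = 17800 ✓



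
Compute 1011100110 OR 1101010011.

OR: 1 when either bit is 1
  1011100110
| 1101010011
------------
  1111110111
Decimal: 742 | 851 = 1015



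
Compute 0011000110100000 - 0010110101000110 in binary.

Method 1 - Direct subtraction (column by column from the right: bit − bit − borrow-in; if negative, add 2 and borrow 1 from the next column):
borrow: 0001100010111100
        0011000110100000
-       0010110101000110
------------------------
        0000010001011010

Method 2 - Add two's complement:
Two's complement of 0010110101000110: invert → 1101001010111001, add 1 → 1101001010111010
  0011000110100000
+ 1101001010111010
------------------
 10000010001011010  (end carry out of the top bit = 1)
Discarding the end carry: 0000010001011010
Decimal check:
  0011000110100000 = 8192 + 4096 + 256 + 128 + 32 = 12704
  0010110101000110 = 8192 + 2048 + 1024 + 256 + 64 + 4 + 2 = 11590
  12704 - 11590 = 1114, and 0000010001011010 = 1024 + 64 + 16 + 8 + 2 = 1114 ✓



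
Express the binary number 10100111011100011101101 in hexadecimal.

Group into 4-bit nibbles from right:
  0101 = 5
  0011 = 3
  1011 = B
  1000 = 8
  1110 = E
  1101 = D
Result: 53B8ED



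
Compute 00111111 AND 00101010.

AND: 1 only when both bits are 1
  00111111
& 00101010
----------
  00101010
Decimal: 63 & 42 = 42



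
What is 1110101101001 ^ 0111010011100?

XOR: 1 when bits differ
  1110101101001
^ 0111010011100
---------------
  1001111110101
Decimal: 7529 ^ 3740 = 5109



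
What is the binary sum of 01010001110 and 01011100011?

Add column by column from the right: bit + bit + carry-in; write the sum mod 2, carry 1 when the sum is 2 or 3.
carry:  10100011100
        01010001110
+       01011100011
-------------------
       010101110001
(the carry out of the leftmost column, 0, becomes the leading bit)
Decimal check:
  01010001110 = 512 + 128 + 8 + 4 + 2 = 654
  01011100011 = 512 + 128 + 64 + 32 + 2 + 1 = 739
  654 + 739 = 1393, and 010101110001 = 1024 + 256 + 64 + 32 + 16 + 1 = 1393 ✓



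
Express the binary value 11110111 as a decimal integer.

Sum of powers of 2 for each 1-bit:
2^0 + 2^1 + 2^2 + 2^4 + 2^5 + 2^6 + 2^7
= 1 + 2 + 4 + 16 + 32 + 64 + 128
= 247



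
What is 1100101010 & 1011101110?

AND: 1 only when both bits are 1
  1100101010
& 1011101110
------------
  1000101010
Decimal: 810 & 750 = 554



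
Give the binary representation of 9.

Using repeated division by 2:
9 ÷ 2 = 4 remainder 1
4 ÷ 2 = 2 remainder 0
2 ÷ 2 = 1 remainder 0
1 ÷ 2 = 0 remainder 1
Reading remainders bottom to top: 1001



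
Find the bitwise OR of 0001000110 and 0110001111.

OR: 1 when either bit is 1
  0001000110
| 0110001111
------------
  0111001111
Decimal: 70 | 399 = 463



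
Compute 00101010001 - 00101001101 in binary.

Method 1 - Direct subtraction (column by column from the right: bit − bit − borrow-in; if negative, add 2 and borrow 1 from the next column):
borrow: 00000011000
        00101010001
-       00101001101
-------------------
        00000000100

Method 2 - Add two's complement:
Two's complement of 00101001101: invert → 11010110010, add 1 → 11010110011
  00101010001
+ 11010110011
-------------
 100000000100  (end carry out of the top bit = 1)
Discarding the end carry: 00000000100
Decimal check:
  00101010001 = 256 + 64 + 16 + 1 = 337
  00101001101 = 256 + 64 + 8 + 4 + 1 = 333
  337 - 333 = 4, and 00000000100 = 4 ✓



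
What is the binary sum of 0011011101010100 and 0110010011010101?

Add column by column from the right: bit + bit + carry-in; write the sum mod 2, carry 1 when the sum is 2 or 3.
carry:  1100111110101000
        0011011101010100
+       0110010011010101
------------------------
       01001110000101001
(the carry out of the leftmost column, 0, becomes the leading bit)
Decimal check:
  0011011101010100 = 8192 + 4096 + 1024 + 512 + 256 + 64 + 16 + 4 = 14164
  0110010011010101 = 16384 + 8192 + 1024 + 128 + 64 + 16 + 4 + 1 = 25813
  14164 + 25813 = 39977, and 01001110000101001 = 32768 + 4096 + 2048 + 1024 + 32 + 8 + 1 = 39977 ✓



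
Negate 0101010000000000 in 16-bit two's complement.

Original: 0101010000000000
Step 1 - Invert all bits: 1010101111111111
Step 2 - Add 1: 1010110000000000
Verification: 0101010000000000 + 1010110000000000 = 10000000000000000; discarding the end carry (carry out of the top bit) leaves the 16-bit value 0000000000000000, as required for x + (-x)



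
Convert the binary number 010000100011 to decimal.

Sum of powers of 2 for each 1-bit:
2^0 + 2^1 + 2^5 + 2^10
= 1 + 2 + 32 + 1024
= 1059



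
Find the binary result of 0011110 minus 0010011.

Method 1 - Direct subtraction (column by column from the right: bit − bit − borrow-in; if negative, add 2 and borrow 1 from the next column):
borrow: 0000110
        0011110
-       0010011
---------------
        0001011

Method 2 - Add two's complement:
Two's complement of 0010011: invert → 1101100, add 1 → 1101101
  0011110
+ 1101101
---------
 10001011  (end carry out of the top bit = 1)
Discarding the end carry: 0001011
Decimal check:
  0011110 = 16 + 8 + 4 + 2 = 30
  0010011 = 16 + 2 + 1 = 19
  30 - 19 = 11, and 0001011 = 8 + 2 + 1 = 11 ✓



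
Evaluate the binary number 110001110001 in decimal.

Sum of powers of 2 for each 1-bit:
2^0 + 2^4 + 2^5 + 2^6 + 2^10 + 2^11
= 1 + 16 + 32 + 64 + 1024 + 2048
= 3185



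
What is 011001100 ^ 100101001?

XOR: 1 when bits differ
  011001100
^ 100101001
-----------
  111100101
Decimal: 204 ^ 297 = 485



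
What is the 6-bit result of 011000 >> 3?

Original: 011000 (decimal 24)
Shift right by 3 positions
Drop the 3 low bits; fill with zeros on the left
Result: 000011 (decimal 3)
Equivalent: 24 >> 3 = 24 ÷ 2^3 = 3



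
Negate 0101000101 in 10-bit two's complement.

Original: 0101000101
Step 1 - Invert all bits: 1010111010
Step 2 - Add 1: 1010111011
Verification: 0101000101 + 1010111011 = 10000000000; discarding the end carry (carry out of the top bit) leaves the 10-bit value 0000000000, as required for x + (-x)



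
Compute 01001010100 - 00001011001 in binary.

Method 1 - Direct subtraction (column by column from the right: bit − bit − borrow-in; if negative, add 2 and borrow 1 from the next column):
borrow: 01111110110
        01001010100
-       00001011001
-------------------
        00111111011

Method 2 - Add two's complement:
Two's complement of 00001011001: invert → 11110100110, add 1 → 11110100111
  01001010100
+ 11110100111
-------------
 100111111011  (end carry out of the top bit = 1)
Discarding the end carry: 00111111011
Decimal check:
  01001010100 = 512 + 64 + 16 + 4 = 596
  00001011001 = 64 + 16 + 8 + 1 = 89
  596 - 89 = 507, and 00111111011 = 256 + 128 + 64 + 32 + 16 + 8 + 2 + 1 = 507 ✓



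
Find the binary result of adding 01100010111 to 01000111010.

Add column by column from the right: bit + bit + carry-in; write the sum mod 2, carry 1 when the sum is 2 or 3.
carry:  10001111100
        01100010111
+       01000111010
-------------------
       010101010001
(the carry out of the leftmost column, 0, becomes the leading bit)
Decimal check:
  01100010111 = 512 + 256 + 16 + 4 + 2 + 1 = 791
  01000111010 = 512 + 32 + 16 + 8 + 2 = 570
  791 + 570 = 1361, and 010101010001 = 1024 + 256 + 64 + 16 + 1 = 1361 ✓



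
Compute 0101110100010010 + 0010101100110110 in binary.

Add column by column from the right: bit + bit + carry-in; write the sum mod 2, carry 1 when the sum is 2 or 3.
carry:  1111111001101100
        0101110100010010
+       0010101100110110
------------------------
       01000100001001000
(the carry out of the leftmost column, 0, becomes the leading bit)
Decimal check:
  0101110100010010 = 16384 + 4096 + 2048 + 1024 + 256 + 16 + 2 = 23826
  0010101100110110 = 8192 + 2048 + 512 + 256 + 32 + 16 + 4 + 2 = 11062
  23826 + 11062 = 34888, and 01000100001001000 = 32768 + 2048 + 64 + 8 = 34888 ✓



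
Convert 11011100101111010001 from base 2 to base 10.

Sum of powers of 2 for each 1-bit:
2^0 + 2^4 + 2^6 + 2^7 + 2^8 + 2^9 + 2^11 + 2^14 + 2^15 + 2^16 + 2^18 + 2^19
= 1 + 16 + 64 + 128 + 256 + 512 + 2048 + 16384 + 32768 + 65536 + 262144 + 524288
= 904145



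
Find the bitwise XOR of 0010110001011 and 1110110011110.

XOR: 1 when bits differ
  0010110001011
^ 1110110011110
---------------
  1100000010101
Decimal: 1419 ^ 7582 = 6165



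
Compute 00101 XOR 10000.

XOR: 1 when bits differ
  00101
^ 10000
-------
  10101
Decimal: 5 ^ 16 = 21



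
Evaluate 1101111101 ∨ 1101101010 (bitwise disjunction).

OR: 1 when either bit is 1
  1101111101
| 1101101010
------------
  1101111111
Decimal: 893 | 874 = 895



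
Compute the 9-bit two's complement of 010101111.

Original: 010101111
Step 1 - Invert all bits: 101010000
Step 2 - Add 1: 101010001
Verification: 010101111 + 101010001 = 1000000000; discarding the end carry (carry out of the top bit) leaves the 9-bit value 000000000, as required for x + (-x)



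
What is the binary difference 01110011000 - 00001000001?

Method 1 - Direct subtraction (column by column from the right: bit − bit − borrow-in; if negative, add 2 and borrow 1 from the next column):
borrow: 00010001110
        01110011000
-       00001000001
-------------------
        01101010111

Method 2 - Add two's complement:
Two's complement of 00001000001: invert → 11110111110, add 1 → 11110111111
  01110011000
+ 11110111111
-------------
 101101010111  (end carry out of the top bit = 1)
Discarding the end carry: 01101010111
Decimal check:
  01110011000 = 512 + 256 + 128 + 16 + 8 = 920
  00001000001 = 64 + 1 = 65
  920 - 65 = 855, and 01101010111 = 512 + 256 + 64 + 16 + 4 + 2 + 1 = 855 ✓



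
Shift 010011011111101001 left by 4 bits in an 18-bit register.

Original: 010011011111101001 (decimal 79849)
Shift left by 4 positions
Append 4 zeros on the right and drop the 4 high bits that overflow the 18-bit width
Result: 110111111010010000 (decimal 229008)
Equivalent: 79849 << 4 = 79849 × 2^4 = 1277584, truncated to 18 bits = 229008



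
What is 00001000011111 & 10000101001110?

AND: 1 only when both bits are 1
  00001000011111
& 10000101001110
----------------
  00000000001110
Decimal: 543 & 8526 = 14



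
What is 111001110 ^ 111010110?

XOR: 1 when bits differ
  111001110
^ 111010110
-----------
  000011000
Decimal: 462 ^ 470 = 24



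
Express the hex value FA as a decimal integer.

Expand by place value (powers of 16):
Digit values: F = 15, A = 10
FA = 15 × 16^1 + 10 × 16^0
= 15 × 16 + 10 × 1
= 240 + 10
= 250



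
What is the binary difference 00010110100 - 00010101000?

Method 1 - Direct subtraction (column by column from the right: bit − bit − borrow-in; if negative, add 2 and borrow 1 from the next column):
borrow: 00000010000
        00010110100
-       00010101000
-------------------
        00000001100

Method 2 - Add two's complement:
Two's complement of 00010101000: invert → 11101010111, add 1 → 11101011000
  00010110100
+ 11101011000
-------------
 100000001100  (end carry out of the top bit = 1)
Discarding the end carry: 00000001100
Decimal check:
  00010110100 = 128 + 32 + 16 + 4 = 180
  00010101000 = 128 + 32 + 8 = 168
  180 - 168 = 12, and 00000001100 = 8 + 4 = 12 ✓



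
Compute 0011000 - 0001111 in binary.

Method 1 - Direct subtraction (column by column from the right: bit − bit − borrow-in; if negative, add 2 and borrow 1 from the next column):
borrow: 0011110
        0011000
-       0001111
---------------
        0001001

Method 2 - Add two's complement:
Two's complement of 0001111: invert → 1110000, add 1 → 1110001
  0011000
+ 1110001
---------
 10001001  (end carry out of the top bit = 1)
Discarding the end carry: 0001001
Decimal check:
  0011000 = 16 + 8 = 24
  0001111 = 8 + 4 + 2 + 1 = 15
  24 - 15 = 9, and 0001001 = 8 + 1 = 9 ✓



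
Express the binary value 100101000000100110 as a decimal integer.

Sum of powers of 2 for each 1-bit:
2^1 + 2^2 + 2^5 + 2^12 + 2^14 + 2^17
= 2 + 4 + 32 + 4096 + 16384 + 131072
= 151590



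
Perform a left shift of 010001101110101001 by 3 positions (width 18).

Original: 010001101110101001 (decimal 72617)
Shift left by 3 positions
Append 3 zeros on the right and drop the 3 high bits that overflow the 18-bit width
Result: 001101110101001000 (decimal 56648)
Equivalent: 72617 << 3 = 72617 × 2^3 = 580936, truncated to 18 bits = 56648



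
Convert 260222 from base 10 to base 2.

Using repeated division by 2:
260222 ÷ 2 = 130111 remainder 0
130111 ÷ 2 = 65055 remainder 1
65055 ÷ 2 = 32527 remainder 1
32527 ÷ 2 = 16263 remainder 1
16263 ÷ 2 = 8131 remainder 1
8131 ÷ 2 = 4065 remainder 1
4065 ÷ 2 = 2032 remainder 1
2032 ÷ 2 = 1016 remainder 0
1016 ÷ 2 = 508 remainder 0
508 ÷ 2 = 254 remainder 0
254 ÷ 2 = 127 remainder 0
127 ÷ 2 = 63 remainder 1
63 ÷ 2 = 31 remainder 1
31 ÷ 2 = 15 remainder 1
15 ÷ 2 = 7 remainder 1
7 ÷ 2 = 3 remainder 1
3 ÷ 2 = 1 remainder 1
1 ÷ 2 = 0 remainder 1
Reading remainders bottom to top: 111111100001111110



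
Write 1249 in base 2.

Using repeated division by 2:
1249 ÷ 2 = 624 remainder 1
624 ÷ 2 = 312 remainder 0
312 ÷ 2 = 156 remainder 0
156 ÷ 2 = 78 remainder 0
78 ÷ 2 = 39 remainder 0
39 ÷ 2 = 19 remainder 1
19 ÷ 2 = 9 remainder 1
9 ÷ 2 = 4 remainder 1
4 ÷ 2 = 2 remainder 0
2 ÷ 2 = 1 remainder 0
1 ÷ 2 = 0 remainder 1
Reading remainders bottom to top: 10011100001



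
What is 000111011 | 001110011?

OR: 1 when either bit is 1
  000111011
| 001110011
-----------
  001111011
Decimal: 59 | 115 = 123



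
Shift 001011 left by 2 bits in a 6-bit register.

Original: 001011 (decimal 11)
Shift left by 2 positions
Append 2 zeros on the right
Result: 101100 (decimal 44)
Equivalent: 11 << 2 = 11 × 2^2 = 44



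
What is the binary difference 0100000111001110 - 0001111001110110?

Method 1 - Direct subtraction (column by column from the right: bit − bit − borrow-in; if negative, add 2 and borrow 1 from the next column):
borrow: 0111110011100000
        0100000111001110
-       0001111001110110
------------------------
        0010001101011000

Method 2 - Add two's complement:
Two's complement of 0001111001110110: invert → 1110000110001001, add 1 → 1110000110001010
  0100000111001110
+ 1110000110001010
------------------
 10010001101011000  (end carry out of the top bit = 1)
Discarding the end carry: 0010001101011000
Decimal check:
  0100000111001110 = 16384 + 256 + 128 + 64 + 8 + 4 + 2 = 16846
  0001111001110110 = 4096 + 2048 + 1024 + 512 + 64 + 32 + 16 + 4 + 2 = 7798
  16846 - 7798 = 9048, and 0010001101011000 = 8192 + 512 + 256 + 64 + 16 + 8 = 9048 ✓



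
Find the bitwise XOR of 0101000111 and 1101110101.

XOR: 1 when bits differ
  0101000111
^ 1101110101
------------
  1000110010
Decimal: 327 ^ 885 = 562



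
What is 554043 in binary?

Using repeated division by 2:
554043 ÷ 2 = 277021 remainder 1
277021 ÷ 2 = 138510 remainder 1
138510 ÷ 2 = 69255 remainder 0
69255 ÷ 2 = 34627 remainder 1
34627 ÷ 2 = 17313 remainder 1
17313 ÷ 2 = 8656 remainder 1
8656 ÷ 2 = 4328 remainder 0
4328 ÷ 2 = 2164 remainder 0
2164 ÷ 2 = 1082 remainder 0
1082 ÷ 2 = 541 remainder 0
541 ÷ 2 = 270 remainder 1
270 ÷ 2 = 135 remainder 0
135 ÷ 2 = 67 remainder 1
67 ÷ 2 = 33 remainder 1
33 ÷ 2 = 16 remainder 1
16 ÷ 2 = 8 remainder 0
8 ÷ 2 = 4 remainder 0
4 ÷ 2 = 2 remainder 0
2 ÷ 2 = 1 remainder 0
1 ÷ 2 = 0 remainder 1
Reading remainders bottom to top: 10000111010000111011



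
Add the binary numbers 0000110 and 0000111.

Add column by column from the right: bit + bit + carry-in; write the sum mod 2, carry 1 when the sum is 2 or 3.
carry:  0001100
        0000110
+       0000111
---------------
       00001101
(the carry out of the leftmost column, 0, becomes the leading bit)
Decimal check:
  0000110 = 4 + 2 = 6
  0000111 = 4 + 2 + 1 = 7
  6 + 7 = 13, and 00001101 = 8 + 4 + 1 = 13 ✓



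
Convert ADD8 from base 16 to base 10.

Expand by place value (powers of 16):
Digit values: A = 10, D = 13
ADD8 = 10 × 16^3 + 13 × 16^2 + 13 × 16^1 + 8 × 16^0
= 10 × 4096 + 13 × 256 + 13 × 16 + 8 × 1
= 40960 + 3328 + 208 + 8
= 44504



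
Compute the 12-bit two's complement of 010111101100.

Original: 010111101100
Step 1 - Invert all bits: 101000010011
Step 2 - Add 1: 101000010100
Verification: 010111101100 + 101000010100 = 1000000000000; discarding the end carry (carry out of the top bit) leaves the 12-bit value 000000000000, as required for x + (-x)



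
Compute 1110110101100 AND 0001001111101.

AND: 1 only when both bits are 1
  1110110101100
& 0001001111101
---------------
  0000000101100
Decimal: 7596 & 637 = 44



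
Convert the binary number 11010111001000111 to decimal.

Sum of powers of 2 for each 1-bit:
2^0 + 2^1 + 2^2 + 2^6 + 2^9 + 2^10 + 2^11 + 2^13 + 2^15 + 2^16
= 1 + 2 + 4 + 64 + 512 + 1024 + 2048 + 8192 + 32768 + 65536
= 110151



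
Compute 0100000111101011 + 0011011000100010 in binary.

Add column by column from the right: bit + bit + carry-in; write the sum mod 2, carry 1 when the sum is 2 or 3.
carry:  0000111111000100
        0100000111101011
+       0011011000100010
------------------------
       00111100000001101
(the carry out of the leftmost column, 0, becomes the leading bit)
Decimal check:
  0100000111101011 = 16384 + 256 + 128 + 64 + 32 + 8 + 2 + 1 = 16875
  0011011000100010 = 8192 + 4096 + 1024 + 512 + 32 + 2 = 13858
  16875 + 13858 = 30733, and 00111100000001101 = 16384 + 8192 + 4096 + 2048 + 8 + 4 + 1 = 30733 ✓



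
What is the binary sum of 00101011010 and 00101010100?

Add column by column from the right: bit + bit + carry-in; write the sum mod 2, carry 1 when the sum is 2 or 3.
carry:  01010100000
        00101011010
+       00101010100
-------------------
       001010101110
(the carry out of the leftmost column, 0, becomes the leading bit)
Decimal check:
  00101011010 = 256 + 64 + 16 + 8 + 2 = 346
  00101010100 = 256 + 64 + 16 + 4 = 340
  346 + 340 = 686, and 001010101110 = 512 + 128 + 32 + 8 + 4 + 2 = 686 ✓



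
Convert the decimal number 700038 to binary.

Using repeated division by 2:
700038 ÷ 2 = 350019 remainder 0
350019 ÷ 2 = 175009 remainder 1
175009 ÷ 2 = 87504 remainder 1
87504 ÷ 2 = 43752 remainder 0
43752 ÷ 2 = 21876 remainder 0
21876 ÷ 2 = 10938 remainder 0
10938 ÷ 2 = 5469 remainder 0
5469 ÷ 2 = 2734 remainder 1
2734 ÷ 2 = 1367 remainder 0
1367 ÷ 2 = 683 remainder 1
683 ÷ 2 = 341 remainder 1
341 ÷ 2 = 170 remainder 1
170 ÷ 2 = 85 remainder 0
85 ÷ 2 = 42 remainder 1
42 ÷ 2 = 21 remainder 0
21 ÷ 2 = 10 remainder 1
10 ÷ 2 = 5 remainder 0
5 ÷ 2 = 2 remainder 1
2 ÷ 2 = 1 remainder 0
1 ÷ 2 = 0 remainder 1
Reading remainders bottom to top: 10101010111010000110



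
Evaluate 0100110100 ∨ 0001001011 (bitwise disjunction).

OR: 1 when either bit is 1
  0100110100
| 0001001011
------------
  0101111111
Decimal: 308 | 75 = 383



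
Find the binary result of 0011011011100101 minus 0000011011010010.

Method 1 - Direct subtraction (column by column from the right: bit − bit − borrow-in; if negative, add 2 and borrow 1 from the next column):
borrow: 0000000000100100
        0011011011100101
-       0000011011010010
------------------------
        0011000000010011

Method 2 - Add two's complement:
Two's complement of 0000011011010010: invert → 1111100100101101, add 1 → 1111100100101110
  0011011011100101
+ 1111100100101110
------------------
 10011000000010011  (end carry out of the top bit = 1)
Discarding the end carry: 0011000000010011
Decimal check:
  0011011011100101 = 8192 + 4096 + 1024 + 512 + 128 + 64 + 32 + 4 + 1 = 14053
  0000011011010010 = 1024 + 512 + 128 + 64 + 16 + 2 = 1746
  14053 - 1746 = 12307, and 0011000000010011 = 8192 + 4096 + 16 + 2 + 1 = 12307 ✓



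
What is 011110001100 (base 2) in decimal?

Sum of powers of 2 for each 1-bit:
2^2 + 2^3 + 2^7 + 2^8 + 2^9 + 2^10
= 4 + 8 + 128 + 256 + 512 + 1024
= 1932



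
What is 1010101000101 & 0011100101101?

AND: 1 only when both bits are 1
  1010101000101
& 0011100101101
---------------
  0010100000101
Decimal: 5445 & 1837 = 1285



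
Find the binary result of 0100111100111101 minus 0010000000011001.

Method 1 - Direct subtraction (column by column from the right: bit − bit − borrow-in; if negative, add 2 and borrow 1 from the next column):
borrow: 0100000000000000
        0100111100111101
-       0010000000011001
------------------------
        0010111100100100

Method 2 - Add two's complement:
Two's complement of 0010000000011001: invert → 1101111111100110, add 1 → 1101111111100111
  0100111100111101
+ 1101111111100111
------------------
 10010111100100100  (end carry out of the top bit = 1)
Discarding the end carry: 0010111100100100
Decimal check:
  0100111100111101 = 16384 + 2048 + 1024 + 512 + 256 + 32 + 16 + 8 + 4 + 1 = 20285
  0010000000011001 = 8192 + 16 + 8 + 1 = 8217
  20285 - 8217 = 12068, and 0010111100100100 = 8192 + 2048 + 1024 + 512 + 256 + 32 + 4 = 12068 ✓



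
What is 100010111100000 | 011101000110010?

OR: 1 when either bit is 1
  100010111100000
| 011101000110010
-----------------
  111111111110010
Decimal: 17888 | 14898 = 32754



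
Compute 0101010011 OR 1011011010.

OR: 1 when either bit is 1
  0101010011
| 1011011010
------------
  1111011011
Decimal: 339 | 730 = 987



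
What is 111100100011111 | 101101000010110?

OR: 1 when either bit is 1
  111100100011111
| 101101000010110
-----------------
  111101100011111
Decimal: 31007 | 23062 = 31519



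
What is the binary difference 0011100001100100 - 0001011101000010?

Method 1 - Direct subtraction (column by column from the right: bit − bit − borrow-in; if negative, add 2 and borrow 1 from the next column):
borrow: 0000111000000100
        0011100001100100
-       0001011101000010
------------------------
        0010000100100010

Method 2 - Add two's complement:
Two's complement of 0001011101000010: invert → 1110100010111101, add 1 → 1110100010111110
  0011100001100100
+ 1110100010111110
------------------
 10010000100100010  (end carry out of the top bit = 1)
Discarding the end carry: 0010000100100010
Decimal check:
  0011100001100100 = 8192 + 4096 + 2048 + 64 + 32 + 4 = 14436
  0001011101000010 = 4096 + 1024 + 512 + 256 + 64 + 2 = 5954
  14436 - 5954 = 8482, and 0010000100100010 = 8192 + 256 + 32 + 2 = 8482 ✓



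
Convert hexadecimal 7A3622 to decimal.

Expand by place value (powers of 16):
Digit values: A = 10
7A3622 = 7 × 16^5 + 10 × 16^4 + 3 × 16^3 + 6 × 16^2 + 2 × 16^1 + 2 × 16^0
= 7 × 1048576 + 10 × 65536 + 3 × 4096 + 6 × 256 + 2 × 16 + 2 × 1
= 7340032 + 655360 + 12288 + 1536 + 32 + 2
= 8009250



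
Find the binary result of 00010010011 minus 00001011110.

Method 1 - Direct subtraction (column by column from the right: bit − bit − borrow-in; if negative, add 2 and borrow 1 from the next column):
borrow: 00011111000
        00010010011
-       00001011110
-------------------
        00000110101

Method 2 - Add two's complement:
Two's complement of 00001011110: invert → 11110100001, add 1 → 11110100010
  00010010011
+ 11110100010
-------------
 100000110101  (end carry out of the top bit = 1)
Discarding the end carry: 00000110101
Decimal check:
  00010010011 = 128 + 16 + 2 + 1 = 147
  00001011110 = 64 + 16 + 8 + 4 + 2 = 94
  147 - 94 = 53, and 00000110101 = 32 + 16 + 4 + 1 = 53 ✓



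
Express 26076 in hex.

Using repeated division by 16 (digits 10–15 are A–F):
26076 ÷ 16 = 1629 remainder 12 (C)
1629 ÷ 16 = 101 remainder 13 (D)
101 ÷ 16 = 6 remainder 5
6 ÷ 16 = 0 remainder 6
Reading remainders bottom to top: 65DC



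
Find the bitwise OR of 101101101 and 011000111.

OR: 1 when either bit is 1
  101101101
| 011000111
-----------
  111101111
Decimal: 365 | 199 = 495



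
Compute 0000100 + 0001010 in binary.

Add column by column from the right: bit + bit + carry-in; write the sum mod 2, carry 1 when the sum is 2 or 3.
carry:  0000000
        0000100
+       0001010
---------------
       00001110
(the carry out of the leftmost column, 0, becomes the leading bit)
Decimal check:
  0000100 = 4
  0001010 = 8 + 2 = 10
  4 + 10 = 14, and 00001110 = 8 + 4 + 2 = 14 ✓



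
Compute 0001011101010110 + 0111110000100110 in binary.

Add column by column from the right: bit + bit + carry-in; write the sum mod 2, carry 1 when the sum is 2 or 3.
carry:  1111100000001100
        0001011101010110
+       0111110000100110
------------------------
       01001001101111100
(the carry out of the leftmost column, 0, becomes the leading bit)
Decimal check:
  0001011101010110 = 4096 + 1024 + 512 + 256 + 64 + 16 + 4 + 2 = 5974
  0111110000100110 = 16384 + 8192 + 4096 + 2048 + 1024 + 32 + 4 + 2 = 31782
  5974 + 31782 = 37756, and 01001001101111100 = 32768 + 4096 + 512 + 256 + 64 + 32 + 16 + 8 + 4 = 37756 ✓



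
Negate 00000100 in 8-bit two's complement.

Original: 00000100
Step 1 - Invert all bits: 11111011
Step 2 - Add 1: 11111100
Verification: 00000100 + 11111100 = 100000000; discarding the end carry (carry out of the top bit) leaves the 8-bit value 00000000, as required for x + (-x)



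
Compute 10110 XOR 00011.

XOR: 1 when bits differ
  10110
^ 00011
-------
  10101
Decimal: 22 ^ 3 = 21



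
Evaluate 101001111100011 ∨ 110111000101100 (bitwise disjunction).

OR: 1 when either bit is 1
  101001111100011
| 110111000101100
-----------------
  111111111101111
Decimal: 21475 | 28204 = 32751



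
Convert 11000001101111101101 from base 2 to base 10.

Sum of powers of 2 for each 1-bit:
2^0 + 2^2 + 2^3 + 2^5 + 2^6 + 2^7 + 2^8 + 2^9 + 2^11 + 2^12 + 2^18 + 2^19
= 1 + 4 + 8 + 32 + 64 + 128 + 256 + 512 + 2048 + 4096 + 262144 + 524288
= 793581



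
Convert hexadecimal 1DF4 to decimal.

Expand by place value (powers of 16):
Digit values: D = 13, F = 15
1DF4 = 1 × 16^3 + 13 × 16^2 + 15 × 16^1 + 4 × 16^0
= 1 × 4096 + 13 × 256 + 15 × 16 + 4 × 1
= 4096 + 3328 + 240 + 4
= 7668



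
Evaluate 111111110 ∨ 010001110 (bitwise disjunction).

OR: 1 when either bit is 1
  111111110
| 010001110
-----------
  111111110
Decimal: 510 | 142 = 510



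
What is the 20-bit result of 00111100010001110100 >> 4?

Original: 00111100010001110100 (decimal 246900)
Shift right by 4 positions
Drop the 4 low bits; fill with zeros on the left
Result: 00000011110001000111 (decimal 15431)
Equivalent: 246900 >> 4 = 246900 ÷ 2^4 = 15431



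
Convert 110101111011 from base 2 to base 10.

Sum of powers of 2 for each 1-bit:
2^0 + 2^1 + 2^3 + 2^4 + 2^5 + 2^6 + 2^8 + 2^10 + 2^11
= 1 + 2 + 8 + 16 + 32 + 64 + 256 + 1024 + 2048
= 3451



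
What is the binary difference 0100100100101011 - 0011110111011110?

Method 1 - Direct subtraction (column by column from the right: bit − bit − borrow-in; if negative, add 2 and borrow 1 from the next column):
borrow: 0111111110111000
        0100100100101011
-       0011110111011110
------------------------
        0000101101001101

Method 2 - Add two's complement:
Two's complement of 0011110111011110: invert → 1100001000100001, add 1 → 1100001000100010
  0100100100101011
+ 1100001000100010
------------------
 10000101101001101  (end carry out of the top bit = 1)
Discarding the end carry: 0000101101001101
Decimal check:
  0100100100101011 = 16384 + 2048 + 256 + 32 + 8 + 2 + 1 = 18731
  0011110111011110 = 8192 + 4096 + 2048 + 1024 + 256 + 128 + 64 + 16 + 8 + 4 + 2 = 15838
  18731 - 15838 = 2893, and 0000101101001101 = 2048 + 512 + 256 + 64 + 8 + 4 + 1 = 2893 ✓



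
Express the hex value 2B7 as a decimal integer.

Expand by place value (powers of 16):
Digit values: B = 11
2B7 = 2 × 16^2 + 11 × 16^1 + 7 × 16^0
= 2 × 256 + 11 × 16 + 7 × 1
= 512 + 176 + 7
= 695



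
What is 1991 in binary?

Using repeated division by 2:
1991 ÷ 2 = 995 remainder 1
995 ÷ 2 = 497 remainder 1
497 ÷ 2 = 248 remainder 1
248 ÷ 2 = 124 remainder 0
124 ÷ 2 = 62 remainder 0
62 ÷ 2 = 31 remainder 0
31 ÷ 2 = 15 remainder 1
15 ÷ 2 = 7 remainder 1
7 ÷ 2 = 3 remainder 1
3 ÷ 2 = 1 remainder 1
1 ÷ 2 = 0 remainder 1
Reading remainders bottom to top: 11111000111



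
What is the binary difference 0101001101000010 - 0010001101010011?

Method 1 - Direct subtraction (column by column from the right: bit − bit − borrow-in; if negative, add 2 and borrow 1 from the next column):
borrow: 0101111111111110
        0101001101000010
-       0010001101010011
------------------------
        0010111111101111

Method 2 - Add two's complement:
Two's complement of 0010001101010011: invert → 1101110010101100, add 1 → 1101110010101101
  0101001101000010
+ 1101110010101101
------------------
 10010111111101111  (end carry out of the top bit = 1)
Discarding the end carry: 0010111111101111
Decimal check:
  0101001101000010 = 16384 + 4096 + 512 + 256 + 64 + 2 = 21314
  0010001101010011 = 8192 + 512 + 256 + 64 + 16 + 2 + 1 = 9043
  21314 - 9043 = 12271, and 0010111111101111 = 8192 + 2048 + 1024 + 512 + 256 + 128 + 64 + 32 + 8 + 4 + 2 + 1 = 12271 ✓



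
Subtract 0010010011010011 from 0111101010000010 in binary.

Method 1 - Direct subtraction (column by column from the right: bit − bit − borrow-in; if negative, add 2 and borrow 1 from the next column):
borrow: 0000101111111110
        0111101010000010
-       0010010011010011
------------------------
        0101010110101111

Method 2 - Add two's complement:
Two's complement of 0010010011010011: invert → 1101101100101100, add 1 → 1101101100101101
  0111101010000010
+ 1101101100101101
------------------
 10101010110101111  (end carry out of the top bit = 1)
Discarding the end carry: 0101010110101111
Decimal check:
  0111101010000010 = 16384 + 8192 + 4096 + 2048 + 512 + 128 + 2 = 31362
  0010010011010011 = 8192 + 1024 + 128 + 64 + 16 + 2 + 1 = 9427
  31362 - 9427 = 21935, and 0101010110101111 = 16384 + 4096 + 1024 + 256 + 128 + 32 + 8 + 4 + 2 + 1 = 21935 ✓

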